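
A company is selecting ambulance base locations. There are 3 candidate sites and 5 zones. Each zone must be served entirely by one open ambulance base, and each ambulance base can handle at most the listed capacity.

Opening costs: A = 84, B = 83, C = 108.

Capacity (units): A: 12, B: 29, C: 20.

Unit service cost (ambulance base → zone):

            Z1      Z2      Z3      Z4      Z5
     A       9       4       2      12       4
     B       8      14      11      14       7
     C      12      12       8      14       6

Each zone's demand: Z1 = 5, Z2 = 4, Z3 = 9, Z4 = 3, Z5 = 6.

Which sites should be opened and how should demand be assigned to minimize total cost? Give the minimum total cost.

Minimum total cost: 359

Open {A, B}: Z1→B 8·5=40, Z2→B 14·4=56, Z3→A 2·9=18, Z4→A 12·3=36, Z5→B 7·6=42.
Loads: A carries 12/12, B carries 15/29. Service 192; fixed 167; total 359.
Next best feasible plan costs 362.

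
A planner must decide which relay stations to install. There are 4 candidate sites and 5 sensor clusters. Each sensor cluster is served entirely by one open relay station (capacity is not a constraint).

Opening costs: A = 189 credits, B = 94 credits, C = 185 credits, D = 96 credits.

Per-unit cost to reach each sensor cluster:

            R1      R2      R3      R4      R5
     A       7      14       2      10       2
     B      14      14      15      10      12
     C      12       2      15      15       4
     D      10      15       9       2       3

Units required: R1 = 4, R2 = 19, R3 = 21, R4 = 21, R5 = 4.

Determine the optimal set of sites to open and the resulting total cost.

Open C and D; minimum total cost 602.

For any fixed open set, each sensor cluster goes to its cheapest open site; total = fixed + service.
{C, D}: R1→D 10·4=40, R2→C 2·19=38, R3→D 9·21=189, R4→D 2·21=42, R5→D 3·4=12. Service 321; fixed 281; total 602.
{A, C, D}: service 158 + fixed 470 = 628
{D}: service 568 + fixed 96 = 664
{A, B, C, D}: service 158 + fixed 564 = 722
No other subset beats 602.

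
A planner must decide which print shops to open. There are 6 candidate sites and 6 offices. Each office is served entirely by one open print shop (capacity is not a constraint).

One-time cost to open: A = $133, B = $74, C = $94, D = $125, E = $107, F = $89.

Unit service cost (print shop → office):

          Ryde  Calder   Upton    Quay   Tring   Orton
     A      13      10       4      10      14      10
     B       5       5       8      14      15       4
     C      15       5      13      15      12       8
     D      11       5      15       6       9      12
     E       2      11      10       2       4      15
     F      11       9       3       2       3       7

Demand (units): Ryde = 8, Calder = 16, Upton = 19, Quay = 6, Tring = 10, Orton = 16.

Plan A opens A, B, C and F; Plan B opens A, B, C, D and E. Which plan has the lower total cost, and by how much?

Plan A: {A, B, C, F}: Ryde→B 5·8=40, Calder→B 5·16=80, Upton→F 3·19=57, Quay→F 2·6=12, Tring→F 3·10=30, Orton→B 4·16=64. Service 283; fixed 390; total 673.
Plan B: {A, B, C, D, E}: Ryde→E 2·8=16, Calder→B 5·16=80, Upton→A 4·19=76, Quay→E 2·6=12, Tring→E 4·10=40, Orton→B 4·16=64. Service 288; fixed 533; total 821.
Difference: |673 − 821| = 148.

Plan A is cheaper by 148.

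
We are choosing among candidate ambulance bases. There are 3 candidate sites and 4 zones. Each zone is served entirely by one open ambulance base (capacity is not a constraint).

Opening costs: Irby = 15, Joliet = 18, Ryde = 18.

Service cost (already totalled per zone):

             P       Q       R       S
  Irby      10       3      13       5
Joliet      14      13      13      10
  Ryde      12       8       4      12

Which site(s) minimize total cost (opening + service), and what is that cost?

Open Irby only; minimum total cost 46.

For any fixed open set, each zone goes to its cheapest open site; total = fixed + service.
{Irby}: P→Irby 10, Q→Irby 3, R→Irby 13, S→Irby 5. Service 31; fixed 15; total 46.
{Ryde}: service 36 + fixed 18 = 54
{Irby, Ryde}: service 22 + fixed 33 = 55
{Irby, Joliet, Ryde}: service 22 + fixed 51 = 73
(All 7 nonempty subsets were checked; Irby only is lowest.)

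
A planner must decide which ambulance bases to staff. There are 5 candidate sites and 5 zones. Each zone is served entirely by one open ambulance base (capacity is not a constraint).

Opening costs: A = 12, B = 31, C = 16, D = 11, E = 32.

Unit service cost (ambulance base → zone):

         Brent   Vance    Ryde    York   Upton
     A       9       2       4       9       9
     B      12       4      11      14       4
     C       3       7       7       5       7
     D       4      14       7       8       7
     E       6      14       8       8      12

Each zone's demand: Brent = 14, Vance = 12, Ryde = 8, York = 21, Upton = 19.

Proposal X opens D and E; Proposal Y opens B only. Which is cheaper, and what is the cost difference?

Proposal X is cheaper by 81.

Proposal X: {D, E}: Brent→D 4·14=56, Vance→D 14·12=168, Ryde→D 7·8=56, York→D 8·21=168, Upton→D 7·19=133. Service 581; fixed 43; total 624.
Proposal Y: {B}: Brent→B 12·14=168, Vance→B 4·12=48, Ryde→B 11·8=88, York→B 14·21=294, Upton→B 4·19=76. Service 674; fixed 31; total 705.
Difference: |624 − 705| = 81.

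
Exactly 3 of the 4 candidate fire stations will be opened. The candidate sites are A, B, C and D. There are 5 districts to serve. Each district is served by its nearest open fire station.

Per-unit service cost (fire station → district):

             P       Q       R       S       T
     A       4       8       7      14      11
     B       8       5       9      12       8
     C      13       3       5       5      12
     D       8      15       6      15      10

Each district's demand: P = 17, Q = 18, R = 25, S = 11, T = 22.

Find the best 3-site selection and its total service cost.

Choose A, B and C; total service cost 478.

With exactly 3 open, each district uses its cheapest among the chosen.
{A, B, C}: P→A 4·17=68, Q→C 3·18=54, R→C 5·25=125, S→C 5·11=55, T→B 8·22=176. Service cost 478.
{A, C, D}: service cost 522
{B, C, D}: service cost 546
Among all 4 size-3 choices, {A, B, C} is lowest.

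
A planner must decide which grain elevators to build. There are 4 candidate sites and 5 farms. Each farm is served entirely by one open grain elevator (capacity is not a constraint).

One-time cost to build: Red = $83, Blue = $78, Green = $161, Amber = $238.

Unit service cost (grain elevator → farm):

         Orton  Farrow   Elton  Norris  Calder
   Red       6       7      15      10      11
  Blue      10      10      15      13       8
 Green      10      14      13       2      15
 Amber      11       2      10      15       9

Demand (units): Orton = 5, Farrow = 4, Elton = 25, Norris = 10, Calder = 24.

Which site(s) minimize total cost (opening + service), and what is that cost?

Open Blue only; minimum total cost 865.

For any fixed open set, each farm goes to its cheapest open site; total = fixed + service.
{Blue}: Orton→Blue 10·5=50, Farrow→Blue 10·4=40, Elton→Blue 15·25=375, Norris→Blue 13·10=130, Calder→Blue 8·24=192. Service 787; fixed 78; total 865.
{Blue, Green}: Orton→Blue 10·5=50, Farrow→Blue 10·4=40, Elton→Green 13·25=325, Norris→Green 2·10=20, Calder→Blue 8·24=192. Service 627; fixed 239; total 866.
{Red}: service 797 + fixed 83 = 880
{Red, Blue, Green, Amber}: service 500 + fixed 560 = 1060
No other subset beats 865.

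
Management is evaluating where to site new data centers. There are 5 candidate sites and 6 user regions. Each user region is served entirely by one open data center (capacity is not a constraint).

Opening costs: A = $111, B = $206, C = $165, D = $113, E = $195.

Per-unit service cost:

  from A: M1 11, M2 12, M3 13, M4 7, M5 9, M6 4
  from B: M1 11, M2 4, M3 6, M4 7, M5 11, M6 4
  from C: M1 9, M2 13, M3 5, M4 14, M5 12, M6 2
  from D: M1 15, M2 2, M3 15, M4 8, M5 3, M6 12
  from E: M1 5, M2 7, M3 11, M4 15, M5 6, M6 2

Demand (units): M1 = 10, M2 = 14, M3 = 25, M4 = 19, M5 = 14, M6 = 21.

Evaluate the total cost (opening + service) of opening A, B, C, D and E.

Each user region is assigned to its cheapest site among the open ones.
{A, B, C, D, E}: M1→E 5·10=50, M2→D 2·14=28, M3→C 5·25=125, M4→A 7·19=133, M5→D 3·14=42, M6→C 2·21=42. Service 420; fixed 790; total 1210.

Total cost: 1210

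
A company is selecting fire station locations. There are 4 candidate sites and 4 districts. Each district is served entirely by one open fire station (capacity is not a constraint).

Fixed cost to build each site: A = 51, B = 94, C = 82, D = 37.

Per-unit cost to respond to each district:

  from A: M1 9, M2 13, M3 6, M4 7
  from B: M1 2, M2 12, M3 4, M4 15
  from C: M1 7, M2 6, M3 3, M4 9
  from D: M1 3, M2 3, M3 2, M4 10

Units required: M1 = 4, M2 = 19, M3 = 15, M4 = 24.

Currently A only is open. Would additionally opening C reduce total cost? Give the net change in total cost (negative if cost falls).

Yes — net change −104 (cost falls by 104).

Current service cost with {A}: 541.
Adding C: each district re-picks its cheapest; new service cost 355, saving 186.
Extra fixed cost: 82. Net change = 82 − 186 = -104.
(Totals: 592 → 488.)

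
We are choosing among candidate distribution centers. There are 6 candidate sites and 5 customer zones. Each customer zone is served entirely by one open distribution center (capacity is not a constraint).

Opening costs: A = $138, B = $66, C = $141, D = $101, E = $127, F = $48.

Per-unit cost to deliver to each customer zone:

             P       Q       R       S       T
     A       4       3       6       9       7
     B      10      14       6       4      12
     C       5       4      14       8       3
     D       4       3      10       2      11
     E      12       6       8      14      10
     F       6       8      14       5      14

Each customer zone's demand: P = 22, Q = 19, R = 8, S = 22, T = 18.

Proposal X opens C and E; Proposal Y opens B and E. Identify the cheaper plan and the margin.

Proposal X: {C, E}: P→C 5·22=110, Q→C 4·19=76, R→E 8·8=64, S→C 8·22=176, T→C 3·18=54. Service 480; fixed 268; total 748.
Proposal Y: {B, E}: P→B 10·22=220, Q→E 6·19=114, R→B 6·8=48, S→B 4·22=88, T→E 10·18=180. Service 650; fixed 193; total 843.
Difference: |748 − 843| = 95.

Proposal X is cheaper by 95.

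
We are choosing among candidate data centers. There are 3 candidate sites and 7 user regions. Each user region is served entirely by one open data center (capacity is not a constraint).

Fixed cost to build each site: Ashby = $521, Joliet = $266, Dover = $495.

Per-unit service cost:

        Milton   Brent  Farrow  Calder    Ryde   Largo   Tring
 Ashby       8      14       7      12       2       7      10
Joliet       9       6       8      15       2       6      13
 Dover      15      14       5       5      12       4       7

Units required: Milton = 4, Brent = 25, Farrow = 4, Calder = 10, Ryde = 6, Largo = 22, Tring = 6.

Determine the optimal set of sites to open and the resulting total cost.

Open Joliet only; minimum total cost 856.

For any fixed open set, each user region goes to its cheapest open site; total = fixed + service.
{Joliet}: Milton→Joliet 9·4=36, Brent→Joliet 6·25=150, Farrow→Joliet 8·4=32, Calder→Joliet 15·10=150, Ryde→Joliet 2·6=12, Largo→Joliet 6·22=132, Tring→Joliet 13·6=78. Service 590; fixed 266; total 856.
{Joliet, Dover}: service 398 + fixed 761 = 1159
{Dover}: service 682 + fixed 495 = 1177
{Ashby, Joliet, Dover}: Milton→Ashby 8·4=32, Brent→Joliet 6·25=150, Farrow→Dover 5·4=20, Calder→Dover 5·10=50, Ryde→Ashby 2·6=12, Largo→Dover 4·22=88, Tring→Dover 7·6=42. Service 394; fixed 1282; total 1676.
(All 7 nonempty subsets were checked; Joliet only is lowest.)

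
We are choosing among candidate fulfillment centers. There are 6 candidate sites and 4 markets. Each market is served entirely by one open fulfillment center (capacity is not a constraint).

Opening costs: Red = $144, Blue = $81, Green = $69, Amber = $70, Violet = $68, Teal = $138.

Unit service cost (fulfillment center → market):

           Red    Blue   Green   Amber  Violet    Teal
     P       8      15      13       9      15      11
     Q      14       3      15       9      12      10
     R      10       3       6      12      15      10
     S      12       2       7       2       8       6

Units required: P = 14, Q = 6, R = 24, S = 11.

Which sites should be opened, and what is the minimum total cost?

For any fixed open set, each market goes to its cheapest open site; total = fixed + service.
{Blue, Amber}: P→Amber 9·14=126, Q→Blue 3·6=18, R→Blue 3·24=72, S→Blue 2·11=22. Service 238; fixed 151; total 389.
{Blue}: service 322 + fixed 81 = 403
{Blue, Green}: service 294 + fixed 150 = 444
{Red, Blue, Green, Amber, Violet, Teal}: P→Red 8·14=112, Q→Blue 3·6=18, R→Blue 3·24=72, S→Blue 2·11=22. Service 224; fixed 570; total 794.
No other subset beats 389.

Open Blue and Amber; minimum total cost 389.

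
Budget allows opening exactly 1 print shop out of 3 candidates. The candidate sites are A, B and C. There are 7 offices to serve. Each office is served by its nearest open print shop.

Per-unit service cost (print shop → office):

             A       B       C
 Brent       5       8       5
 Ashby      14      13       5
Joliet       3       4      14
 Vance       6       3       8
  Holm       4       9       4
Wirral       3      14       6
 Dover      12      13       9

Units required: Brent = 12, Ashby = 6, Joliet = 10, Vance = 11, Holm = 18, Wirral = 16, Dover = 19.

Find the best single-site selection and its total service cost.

Choose A only; total service cost 588.

With exactly 1 open, each office uses its cheapest among the chosen.
{A}: Brent→A 5·12=60, Ashby→A 14·6=84, Joliet→A 3·10=30, Vance→A 6·11=66, Holm→A 4·18=72, Wirral→A 3·16=48, Dover→A 12·19=228. Service cost 588.
{C}: service cost 657
{B}: service cost 880
Among all 3 size-1 choices, {A} is lowest.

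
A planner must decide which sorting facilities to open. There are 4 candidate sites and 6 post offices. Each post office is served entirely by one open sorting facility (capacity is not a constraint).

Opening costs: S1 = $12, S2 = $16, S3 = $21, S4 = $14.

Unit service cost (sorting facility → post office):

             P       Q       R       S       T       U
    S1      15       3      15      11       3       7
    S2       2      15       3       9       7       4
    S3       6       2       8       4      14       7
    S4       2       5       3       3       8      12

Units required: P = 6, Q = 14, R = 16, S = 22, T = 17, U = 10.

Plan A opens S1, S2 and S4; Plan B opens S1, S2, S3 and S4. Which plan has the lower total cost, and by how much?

Plan A: {S1, S2, S4}: P→S2 2·6=12, Q→S1 3·14=42, R→S2 3·16=48, S→S4 3·22=66, T→S1 3·17=51, U→S2 4·10=40. Service 259; fixed 42; total 301.
Plan B: {S1, S2, S3, S4}: P→S2 2·6=12, Q→S3 2·14=28, R→S2 3·16=48, S→S4 3·22=66, T→S1 3·17=51, U→S2 4·10=40. Service 245; fixed 63; total 308.
Difference: |301 − 308| = 7.

Plan A is cheaper by 7.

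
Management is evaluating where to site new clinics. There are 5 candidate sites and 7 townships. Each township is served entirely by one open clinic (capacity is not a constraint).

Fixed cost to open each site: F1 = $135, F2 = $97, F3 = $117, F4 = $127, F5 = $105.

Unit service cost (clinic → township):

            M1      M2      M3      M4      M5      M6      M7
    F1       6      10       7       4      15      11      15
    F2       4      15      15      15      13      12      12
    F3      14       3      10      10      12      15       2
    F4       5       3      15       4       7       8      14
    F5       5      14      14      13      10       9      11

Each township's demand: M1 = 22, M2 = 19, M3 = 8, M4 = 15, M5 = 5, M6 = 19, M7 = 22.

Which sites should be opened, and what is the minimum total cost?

Open F3 and F4; minimum total cost 782.

For any fixed open set, each township goes to its cheapest open site; total = fixed + service.
{F3, F4}: M1→F4 5·22=110, M2→F3 3·19=57, M3→F3 10·8=80, M4→F4 4·15=60, M5→F4 7·5=35, M6→F4 8·19=152, M7→F3 2·22=44. Service 538; fixed 244; total 782.
{F2, F3, F4}: M1→F2 4·22=88, M2→F3 3·19=57, M3→F3 10·8=80, M4→F4 4·15=60, M5→F4 7·5=35, M6→F4 8·19=152, M7→F3 2·22=44. Service 516; fixed 341; total 857.
{F1, F3}: M1→F1 6·22=132, M2→F3 3·19=57, M3→F1 7·8=56, M4→F1 4·15=60, M5→F3 12·5=60, M6→F1 11·19=209, M7→F3 2·22=44. Service 618; fixed 252; total 870.
{F1, F2, F3, F4, F5}: service 492 + fixed 581 = 1073
No other subset beats 782.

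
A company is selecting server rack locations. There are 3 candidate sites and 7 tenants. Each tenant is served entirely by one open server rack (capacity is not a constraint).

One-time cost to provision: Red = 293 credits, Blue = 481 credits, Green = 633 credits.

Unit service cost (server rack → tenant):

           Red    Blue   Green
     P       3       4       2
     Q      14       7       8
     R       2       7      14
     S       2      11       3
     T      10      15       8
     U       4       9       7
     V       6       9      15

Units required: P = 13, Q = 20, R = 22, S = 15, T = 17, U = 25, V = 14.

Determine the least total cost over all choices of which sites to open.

For any fixed open set, each tenant goes to its cheapest open site; total = fixed + service.
{Red}: P→Red 3·13=39, Q→Red 14·20=280, R→Red 2·22=44, S→Red 2·15=30, T→Red 10·17=170, U→Red 4·25=100, V→Red 6·14=84. Service 747; fixed 293; total 1040.
{Red, Blue}: service 607 + fixed 774 = 1381
{Red, Green}: service 580 + fixed 926 = 1506
{Red, Blue, Green}: service 560 + fixed 1407 = 1967
No other subset beats 1040.

Minimum total cost: 1040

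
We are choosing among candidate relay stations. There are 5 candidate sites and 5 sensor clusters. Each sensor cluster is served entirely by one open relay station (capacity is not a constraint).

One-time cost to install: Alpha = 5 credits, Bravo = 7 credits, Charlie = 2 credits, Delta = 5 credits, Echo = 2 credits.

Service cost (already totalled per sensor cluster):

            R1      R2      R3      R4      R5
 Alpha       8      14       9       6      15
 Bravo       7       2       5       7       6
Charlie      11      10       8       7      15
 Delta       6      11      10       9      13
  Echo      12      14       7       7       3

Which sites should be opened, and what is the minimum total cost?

Open Bravo and Echo; minimum total cost 33.

For any fixed open set, each sensor cluster goes to its cheapest open site; total = fixed + service.
{Bravo, Echo}: R1→Bravo 7, R2→Bravo 2, R3→Bravo 5, R4→Bravo 7, R5→Echo 3. Service 24; fixed 9; total 33.
{Bravo}: service 27 + fixed 7 = 34
{Bravo, Charlie, Echo}: R1→Bravo 7, R2→Bravo 2, R3→Bravo 5, R4→Bravo 7, R5→Echo 3. Service 24; fixed 11; total 35.
{Alpha, Bravo, Charlie, Delta, Echo}: service 22 + fixed 21 = 43
No other subset beats 33.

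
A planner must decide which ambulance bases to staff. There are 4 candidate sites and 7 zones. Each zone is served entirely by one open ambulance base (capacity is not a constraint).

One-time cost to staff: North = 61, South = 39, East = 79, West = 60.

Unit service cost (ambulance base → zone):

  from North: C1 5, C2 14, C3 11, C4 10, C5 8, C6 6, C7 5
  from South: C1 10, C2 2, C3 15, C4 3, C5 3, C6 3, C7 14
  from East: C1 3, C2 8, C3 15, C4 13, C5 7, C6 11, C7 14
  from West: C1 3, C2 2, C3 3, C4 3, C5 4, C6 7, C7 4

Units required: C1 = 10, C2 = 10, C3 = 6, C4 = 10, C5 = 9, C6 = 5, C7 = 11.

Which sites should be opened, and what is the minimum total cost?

Open West only; minimum total cost 273.

For any fixed open set, each zone goes to its cheapest open site; total = fixed + service.
{West}: C1→West 3·10=30, C2→West 2·10=20, C3→West 3·6=18, C4→West 3·10=30, C5→West 4·9=36, C6→West 7·5=35, C7→West 4·11=44. Service 213; fixed 60; total 273.
{South, West}: C1→West 3·10=30, C2→South 2·10=20, C3→West 3·6=18, C4→South 3·10=30, C5→South 3·9=27, C6→South 3·5=15, C7→West 4·11=44. Service 184; fixed 99; total 283.
{North, West}: service 208 + fixed 121 = 329
{North, South, East, West}: service 184 + fixed 239 = 423
(All 15 nonempty subsets were checked; West only is lowest.)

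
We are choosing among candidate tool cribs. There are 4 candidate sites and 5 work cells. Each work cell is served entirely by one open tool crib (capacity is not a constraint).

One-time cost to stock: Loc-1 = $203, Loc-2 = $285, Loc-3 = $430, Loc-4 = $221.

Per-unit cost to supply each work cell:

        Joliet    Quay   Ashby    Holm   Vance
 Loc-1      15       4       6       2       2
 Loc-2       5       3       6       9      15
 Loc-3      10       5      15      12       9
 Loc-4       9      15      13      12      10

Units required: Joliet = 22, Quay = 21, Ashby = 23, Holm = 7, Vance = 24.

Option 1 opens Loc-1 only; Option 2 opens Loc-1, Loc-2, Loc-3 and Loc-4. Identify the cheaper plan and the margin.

Option 1: {Loc-1}: Joliet→Loc-1 15·22=330, Quay→Loc-1 4·21=84, Ashby→Loc-1 6·23=138, Holm→Loc-1 2·7=14, Vance→Loc-1 2·24=48. Service 614; fixed 203; total 817.
Option 2: {Loc-1, Loc-2, Loc-3, Loc-4}: Joliet→Loc-2 5·22=110, Quay→Loc-2 3·21=63, Ashby→Loc-1 6·23=138, Holm→Loc-1 2·7=14, Vance→Loc-1 2·24=48. Service 373; fixed 1139; total 1512.
Difference: |817 − 1512| = 695.

Option 1 is cheaper by 695.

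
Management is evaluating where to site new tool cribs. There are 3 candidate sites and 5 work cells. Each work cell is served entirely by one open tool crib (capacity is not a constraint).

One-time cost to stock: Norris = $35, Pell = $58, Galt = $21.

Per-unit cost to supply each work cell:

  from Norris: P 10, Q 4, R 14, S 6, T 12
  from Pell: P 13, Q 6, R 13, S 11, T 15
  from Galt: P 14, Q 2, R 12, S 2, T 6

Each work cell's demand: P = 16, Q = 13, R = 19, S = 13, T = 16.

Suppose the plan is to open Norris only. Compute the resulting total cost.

Total cost: 783

Each work cell is assigned to its cheapest site among the open ones.
{Norris}: P→Norris 10·16=160, Q→Norris 4·13=52, R→Norris 14·19=266, S→Norris 6·13=78, T→Norris 12·16=192. Service 748; fixed 35; total 783.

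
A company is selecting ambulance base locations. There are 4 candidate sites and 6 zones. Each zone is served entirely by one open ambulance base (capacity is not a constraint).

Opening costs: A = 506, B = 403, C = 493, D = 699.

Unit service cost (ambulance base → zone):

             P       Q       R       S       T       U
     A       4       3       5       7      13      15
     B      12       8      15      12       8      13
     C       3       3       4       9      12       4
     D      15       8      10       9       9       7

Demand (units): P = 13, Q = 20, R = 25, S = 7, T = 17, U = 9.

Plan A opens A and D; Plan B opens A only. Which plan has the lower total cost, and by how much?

Plan A: {A, D}: P→A 4·13=52, Q→A 3·20=60, R→A 5·25=125, S→A 7·7=49, T→D 9·17=153, U→D 7·9=63. Service 502; fixed 1205; total 1707.
Plan B: {A}: P→A 4·13=52, Q→A 3·20=60, R→A 5·25=125, S→A 7·7=49, T→A 13·17=221, U→A 15·9=135. Service 642; fixed 506; total 1148.
Difference: |1707 − 1148| = 559.

Plan B is cheaper by 559.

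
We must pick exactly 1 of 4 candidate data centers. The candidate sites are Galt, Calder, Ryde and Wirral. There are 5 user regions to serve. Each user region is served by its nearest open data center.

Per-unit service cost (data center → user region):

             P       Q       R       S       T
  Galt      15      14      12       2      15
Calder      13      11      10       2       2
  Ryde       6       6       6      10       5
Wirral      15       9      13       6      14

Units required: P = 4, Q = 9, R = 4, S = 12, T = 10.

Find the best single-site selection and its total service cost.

With exactly 1 open, each user region uses its cheapest among the chosen.
{Calder}: P→Calder 13·4=52, Q→Calder 11·9=99, R→Calder 10·4=40, S→Calder 2·12=24, T→Calder 2·10=20. Service cost 235.
{Ryde}: service cost 272
{Wirral}: service cost 405
Among all 4 size-1 choices, {Calder} is lowest.

Choose Calder only; total service cost 235.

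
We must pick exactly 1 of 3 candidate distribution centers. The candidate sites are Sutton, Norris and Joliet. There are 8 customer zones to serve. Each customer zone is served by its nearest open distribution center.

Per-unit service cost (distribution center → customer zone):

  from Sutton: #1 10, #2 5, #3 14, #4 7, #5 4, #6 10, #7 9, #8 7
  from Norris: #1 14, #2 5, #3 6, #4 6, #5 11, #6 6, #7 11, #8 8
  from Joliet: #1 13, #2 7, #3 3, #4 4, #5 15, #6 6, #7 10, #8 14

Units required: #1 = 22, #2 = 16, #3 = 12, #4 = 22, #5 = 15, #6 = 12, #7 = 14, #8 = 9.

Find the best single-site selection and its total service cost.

Choose Sutton only; total service cost 991.

With exactly 1 open, each customer zone uses its cheapest among the chosen.
{Sutton}: #1→Sutton 10·22=220, #2→Sutton 5·16=80, #3→Sutton 14·12=168, #4→Sutton 7·22=154, #5→Sutton 4·15=60, #6→Sutton 10·12=120, #7→Sutton 9·14=126, #8→Sutton 7·9=63. Service cost 991.
{Norris}: service cost 1055
{Joliet}: service cost 1085
Among all 3 size-1 choices, {Sutton} is lowest.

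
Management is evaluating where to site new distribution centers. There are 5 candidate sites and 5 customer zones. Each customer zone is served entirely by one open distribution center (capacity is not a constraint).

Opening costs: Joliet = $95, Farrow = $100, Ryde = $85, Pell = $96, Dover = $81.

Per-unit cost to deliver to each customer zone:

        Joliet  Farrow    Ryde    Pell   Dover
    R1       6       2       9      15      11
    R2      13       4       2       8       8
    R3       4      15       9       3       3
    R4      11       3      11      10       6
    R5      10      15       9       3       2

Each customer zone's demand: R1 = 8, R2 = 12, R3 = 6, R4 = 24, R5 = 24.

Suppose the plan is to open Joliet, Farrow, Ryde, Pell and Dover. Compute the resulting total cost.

Total cost: 635

Each customer zone is assigned to its cheapest site among the open ones.
{Joliet, Farrow, Ryde, Pell, Dover}: R1→Farrow 2·8=16, R2→Ryde 2·12=24, R3→Pell 3·6=18, R4→Farrow 3·24=72, R5→Dover 2·24=48. Service 178; fixed 457; total 635.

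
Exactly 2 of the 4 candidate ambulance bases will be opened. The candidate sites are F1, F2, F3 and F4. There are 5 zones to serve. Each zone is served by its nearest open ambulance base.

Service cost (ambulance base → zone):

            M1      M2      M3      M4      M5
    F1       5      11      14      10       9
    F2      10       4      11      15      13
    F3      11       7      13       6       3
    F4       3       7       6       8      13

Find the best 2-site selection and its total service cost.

Choose F3 and F4; total service cost 25.

With exactly 2 open, each zone uses its cheapest among the chosen.
{F3, F4}: M1→F4 3, M2→F3 7, M3→F4 6, M4→F3 6, M5→F3 3. Service cost 25.
{F1, F4}: service cost 33
{F1, F3}: service cost 34
Among all 6 size-2 choices, {F3, F4} is lowest.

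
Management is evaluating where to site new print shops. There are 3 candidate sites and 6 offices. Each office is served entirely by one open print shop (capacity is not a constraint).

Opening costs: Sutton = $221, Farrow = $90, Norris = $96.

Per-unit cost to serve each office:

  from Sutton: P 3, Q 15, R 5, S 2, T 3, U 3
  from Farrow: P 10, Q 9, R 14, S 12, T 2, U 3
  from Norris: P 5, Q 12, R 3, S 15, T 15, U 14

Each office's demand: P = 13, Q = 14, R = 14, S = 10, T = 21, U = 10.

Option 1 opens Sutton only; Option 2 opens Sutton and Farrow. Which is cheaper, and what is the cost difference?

Option 1: {Sutton}: P→Sutton 3·13=39, Q→Sutton 15·14=210, R→Sutton 5·14=70, S→Sutton 2·10=20, T→Sutton 3·21=63, U→Sutton 3·10=30. Service 432; fixed 221; total 653.
Option 2: {Sutton, Farrow}: P→Sutton 3·13=39, Q→Farrow 9·14=126, R→Sutton 5·14=70, S→Sutton 2·10=20, T→Farrow 2·21=42, U→Sutton 3·10=30. Service 327; fixed 311; total 638.
Difference: |653 − 638| = 15.

Option 2 is cheaper by 15.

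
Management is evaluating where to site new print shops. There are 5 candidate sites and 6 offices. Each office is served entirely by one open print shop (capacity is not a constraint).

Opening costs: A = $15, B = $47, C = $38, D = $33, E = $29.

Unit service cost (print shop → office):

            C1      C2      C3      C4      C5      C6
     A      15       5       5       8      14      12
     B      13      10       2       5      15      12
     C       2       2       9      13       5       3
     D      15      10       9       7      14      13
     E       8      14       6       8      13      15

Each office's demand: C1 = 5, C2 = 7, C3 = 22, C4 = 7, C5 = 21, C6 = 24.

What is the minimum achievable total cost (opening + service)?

Minimum total cost: 365

For any fixed open set, each office goes to its cheapest open site; total = fixed + service.
{B, C}: C1→C 2·5=10, C2→C 2·7=14, C3→B 2·22=44, C4→B 5·7=35, C5→C 5·21=105, C6→C 3·24=72. Service 280; fixed 85; total 365.
{A, B, C}: C1→C 2·5=10, C2→C 2·7=14, C3→B 2·22=44, C4→B 5·7=35, C5→C 5·21=105, C6→C 3·24=72. Service 280; fixed 100; total 380.
{B, C, E}: C1→C 2·5=10, C2→C 2·7=14, C3→B 2·22=44, C4→B 5·7=35, C5→C 5·21=105, C6→C 3·24=72. Service 280; fixed 114; total 394.
{A, B, C, D, E}: service 280 + fixed 162 = 442
No other subset beats 365.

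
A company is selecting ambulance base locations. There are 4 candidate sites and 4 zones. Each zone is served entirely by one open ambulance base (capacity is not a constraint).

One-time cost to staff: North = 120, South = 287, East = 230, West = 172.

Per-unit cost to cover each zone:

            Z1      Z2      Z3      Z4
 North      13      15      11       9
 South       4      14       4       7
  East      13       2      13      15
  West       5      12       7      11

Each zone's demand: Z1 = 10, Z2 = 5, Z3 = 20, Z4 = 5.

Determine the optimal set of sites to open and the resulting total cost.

Open West only; minimum total cost 477.

For any fixed open set, each zone goes to its cheapest open site; total = fixed + service.
{West}: Z1→West 5·10=50, Z2→West 12·5=60, Z3→West 7·20=140, Z4→West 11·5=55. Service 305; fixed 172; total 477.
{South}: Z1→South 4·10=40, Z2→South 14·5=70, Z3→South 4·20=80, Z4→South 7·5=35. Service 225; fixed 287; total 512.
{North, West}: service 295 + fixed 292 = 587
{North, South, East, West}: service 165 + fixed 809 = 974
No other subset beats 477.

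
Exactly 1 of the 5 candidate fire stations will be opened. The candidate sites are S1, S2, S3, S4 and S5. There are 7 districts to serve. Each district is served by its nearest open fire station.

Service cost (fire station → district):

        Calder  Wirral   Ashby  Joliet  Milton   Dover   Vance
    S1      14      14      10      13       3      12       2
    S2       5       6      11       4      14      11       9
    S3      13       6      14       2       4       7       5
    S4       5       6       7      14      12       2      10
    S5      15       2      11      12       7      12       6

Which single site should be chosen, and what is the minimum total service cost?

Choose S3 only; total service cost 51.

With exactly 1 open, each district uses its cheapest among the chosen.
{S3}: Calder→S3 13, Wirral→S3 6, Ashby→S3 14, Joliet→S3 2, Milton→S3 4, Dover→S3 7, Vance→S3 5. Service cost 51.
{S4}: service cost 56
{S2}: service cost 60
Among all 5 size-1 choices, {S3} is lowest.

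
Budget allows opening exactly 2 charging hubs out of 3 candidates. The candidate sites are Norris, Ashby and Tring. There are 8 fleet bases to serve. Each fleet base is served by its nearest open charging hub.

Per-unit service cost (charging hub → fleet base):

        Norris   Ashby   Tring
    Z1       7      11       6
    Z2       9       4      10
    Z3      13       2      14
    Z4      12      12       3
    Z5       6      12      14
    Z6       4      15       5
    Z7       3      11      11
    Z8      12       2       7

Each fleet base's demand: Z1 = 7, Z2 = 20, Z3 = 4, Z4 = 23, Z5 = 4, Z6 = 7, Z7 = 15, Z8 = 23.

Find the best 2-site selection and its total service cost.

With exactly 2 open, each fleet base uses its cheapest among the chosen.
{Ashby, Tring}: Z1→Tring 6·7=42, Z2→Ashby 4·20=80, Z3→Ashby 2·4=8, Z4→Tring 3·23=69, Z5→Ashby 12·4=48, Z6→Tring 5·7=35, Z7→Ashby 11·15=165, Z8→Ashby 2·23=46. Service cost 493.
{Norris, Ashby}: service cost 556
{Norris, Tring}: service cost 601
Among all 3 size-2 choices, {Ashby, Tring} is lowest.

Choose Ashby and Tring; total service cost 493.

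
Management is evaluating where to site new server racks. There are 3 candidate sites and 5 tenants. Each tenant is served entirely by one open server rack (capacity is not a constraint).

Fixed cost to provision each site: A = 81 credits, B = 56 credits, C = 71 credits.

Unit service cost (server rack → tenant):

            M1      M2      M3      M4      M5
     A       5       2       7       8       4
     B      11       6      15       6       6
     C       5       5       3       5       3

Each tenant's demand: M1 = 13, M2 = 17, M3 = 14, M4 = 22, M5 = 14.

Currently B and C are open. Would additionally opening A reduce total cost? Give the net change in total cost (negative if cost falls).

No — net change +30 (cost rises by 30).

Current service cost with {B, C}: 344.
Adding A: each tenant re-picks its cheapest; new service cost 293, saving 51.
Extra fixed cost: 81. Net change = 81 − 51 = 30.
(Totals: 471 → 501.)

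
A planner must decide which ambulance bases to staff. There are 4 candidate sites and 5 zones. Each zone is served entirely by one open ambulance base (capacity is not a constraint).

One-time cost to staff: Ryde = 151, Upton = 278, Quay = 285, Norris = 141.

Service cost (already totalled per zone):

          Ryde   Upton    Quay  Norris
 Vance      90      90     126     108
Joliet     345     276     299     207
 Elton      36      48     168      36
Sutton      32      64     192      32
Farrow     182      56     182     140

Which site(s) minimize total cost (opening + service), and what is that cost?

Open Norris only; minimum total cost 664.

For any fixed open set, each zone goes to its cheapest open site; total = fixed + service.
{Norris}: Vance→Norris 108, Joliet→Norris 207, Elton→Norris 36, Sutton→Norris 32, Farrow→Norris 140. Service 523; fixed 141; total 664.
{Ryde, Norris}: service 505 + fixed 292 = 797
{Upton}: Vance→Upton 90, Joliet→Upton 276, Elton→Upton 48, Sutton→Upton 64, Farrow→Upton 56. Service 534; fixed 278; total 812.
{Ryde, Upton, Quay, Norris}: Vance→Ryde 90, Joliet→Norris 207, Elton→Ryde 36, Sutton→Ryde 32, Farrow→Upton 56. Service 421; fixed 855; total 1276.
No other subset beats 664.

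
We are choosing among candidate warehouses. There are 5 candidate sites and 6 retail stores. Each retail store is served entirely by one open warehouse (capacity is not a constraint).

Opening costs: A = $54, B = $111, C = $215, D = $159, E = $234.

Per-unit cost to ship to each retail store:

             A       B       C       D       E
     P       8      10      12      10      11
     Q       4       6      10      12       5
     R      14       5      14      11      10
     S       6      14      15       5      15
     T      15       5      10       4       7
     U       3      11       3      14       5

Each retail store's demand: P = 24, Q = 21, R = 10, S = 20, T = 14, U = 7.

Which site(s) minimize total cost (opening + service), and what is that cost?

Open A and B; minimum total cost 702.

For any fixed open set, each retail store goes to its cheapest open site; total = fixed + service.
{A, B}: P→A 8·24=192, Q→A 4·21=84, R→B 5·10=50, S→A 6·20=120, T→B 5·14=70, U→A 3·7=21. Service 537; fixed 165; total 702.
{A, D}: service 563 + fixed 213 = 776
{A}: service 767 + fixed 54 = 821
{A, B, C, D, E}: P→A 8·24=192, Q→A 4·21=84, R→B 5·10=50, S→D 5·20=100, T→D 4·14=56, U→A 3·7=21. Service 503; fixed 773; total 1276.
No other subset beats 702.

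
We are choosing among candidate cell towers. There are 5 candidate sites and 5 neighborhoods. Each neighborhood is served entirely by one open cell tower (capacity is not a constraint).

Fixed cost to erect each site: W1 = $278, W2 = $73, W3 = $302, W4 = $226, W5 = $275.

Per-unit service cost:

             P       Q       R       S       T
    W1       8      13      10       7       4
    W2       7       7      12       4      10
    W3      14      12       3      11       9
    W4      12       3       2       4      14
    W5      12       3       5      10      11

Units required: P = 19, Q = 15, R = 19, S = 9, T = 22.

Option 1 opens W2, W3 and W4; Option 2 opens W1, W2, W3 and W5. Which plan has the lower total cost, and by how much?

Option 1: {W2, W3, W4}: P→W2 7·19=133, Q→W4 3·15=45, R→W4 2·19=38, S→W2 4·9=36, T→W3 9·22=198. Service 450; fixed 601; total 1051.
Option 2: {W1, W2, W3, W5}: P→W2 7·19=133, Q→W5 3·15=45, R→W3 3·19=57, S→W2 4·9=36, T→W1 4·22=88. Service 359; fixed 928; total 1287.
Difference: |1051 − 1287| = 236.

Option 1 is cheaper by 236.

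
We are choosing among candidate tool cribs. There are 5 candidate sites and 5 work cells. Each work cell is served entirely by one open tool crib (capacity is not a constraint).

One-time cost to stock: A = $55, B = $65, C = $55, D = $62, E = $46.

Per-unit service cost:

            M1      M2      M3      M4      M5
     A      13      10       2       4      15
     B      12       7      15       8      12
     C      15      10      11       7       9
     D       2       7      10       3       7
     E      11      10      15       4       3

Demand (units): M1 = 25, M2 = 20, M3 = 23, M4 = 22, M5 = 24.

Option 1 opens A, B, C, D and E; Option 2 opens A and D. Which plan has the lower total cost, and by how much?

Option 2 is cheaper by 70.

Option 1: {A, B, C, D, E}: M1→D 2·25=50, M2→B 7·20=140, M3→A 2·23=46, M4→D 3·22=66, M5→E 3·24=72. Service 374; fixed 283; total 657.
Option 2: {A, D}: M1→D 2·25=50, M2→D 7·20=140, M3→A 2·23=46, M4→D 3·22=66, M5→D 7·24=168. Service 470; fixed 117; total 587.
Difference: |657 − 587| = 70.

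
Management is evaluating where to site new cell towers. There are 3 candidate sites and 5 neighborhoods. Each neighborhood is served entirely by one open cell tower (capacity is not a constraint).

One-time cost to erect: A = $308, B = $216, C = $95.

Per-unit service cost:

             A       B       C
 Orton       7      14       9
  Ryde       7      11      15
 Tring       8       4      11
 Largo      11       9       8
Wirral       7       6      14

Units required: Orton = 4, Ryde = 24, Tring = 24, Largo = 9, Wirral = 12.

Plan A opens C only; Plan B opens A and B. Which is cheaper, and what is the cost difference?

Plan B is cheaper by 26.

Plan A: {C}: Orton→C 9·4=36, Ryde→C 15·24=360, Tring→C 11·24=264, Largo→C 8·9=72, Wirral→C 14·12=168. Service 900; fixed 95; total 995.
Plan B: {A, B}: Orton→A 7·4=28, Ryde→A 7·24=168, Tring→B 4·24=96, Largo→B 9·9=81, Wirral→B 6·12=72. Service 445; fixed 524; total 969.
Difference: |995 − 969| = 26.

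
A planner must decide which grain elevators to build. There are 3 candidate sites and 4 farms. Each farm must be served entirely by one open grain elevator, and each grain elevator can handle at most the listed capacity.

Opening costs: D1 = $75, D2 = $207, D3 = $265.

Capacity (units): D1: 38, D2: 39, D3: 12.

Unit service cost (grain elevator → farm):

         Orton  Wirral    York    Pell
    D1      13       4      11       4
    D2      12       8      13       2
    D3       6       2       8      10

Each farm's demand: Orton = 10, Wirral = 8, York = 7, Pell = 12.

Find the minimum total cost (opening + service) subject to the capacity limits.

Open {D1}: Orton→D1 13·10=130, Wirral→D1 4·8=32, York→D1 11·7=77, Pell→D1 4·12=48.
Loads: D1 carries 37/38. Service 287; fixed 75; total 362.
Next best feasible plan costs 506.

Minimum total cost: 362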